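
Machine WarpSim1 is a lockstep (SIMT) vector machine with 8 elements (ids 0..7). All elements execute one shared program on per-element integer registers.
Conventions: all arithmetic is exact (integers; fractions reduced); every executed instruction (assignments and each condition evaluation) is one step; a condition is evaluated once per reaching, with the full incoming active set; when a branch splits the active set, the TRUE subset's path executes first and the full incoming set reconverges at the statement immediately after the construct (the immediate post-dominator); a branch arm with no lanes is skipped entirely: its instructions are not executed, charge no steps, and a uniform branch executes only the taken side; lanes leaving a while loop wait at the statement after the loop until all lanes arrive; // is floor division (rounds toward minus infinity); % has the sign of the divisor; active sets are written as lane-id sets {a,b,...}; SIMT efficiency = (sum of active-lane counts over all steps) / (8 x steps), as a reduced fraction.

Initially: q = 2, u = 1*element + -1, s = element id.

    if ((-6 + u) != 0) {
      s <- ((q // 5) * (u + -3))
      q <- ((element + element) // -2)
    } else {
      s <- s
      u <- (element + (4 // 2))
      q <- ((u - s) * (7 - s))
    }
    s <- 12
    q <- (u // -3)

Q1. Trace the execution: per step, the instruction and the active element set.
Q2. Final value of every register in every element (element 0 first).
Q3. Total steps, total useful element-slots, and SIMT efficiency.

step 0: eval ((-6 + u) != 0)         {0,1,2,3,4,5,6,7}
step 1: s <- ((q // 5) * (u + -3))   {0,1,2,3,4,5,6}
step 2: q <- ((element + element) // -2) {0,1,2,3,4,5,6}
step 3: s <- s                       {7}
step 4: u <- (element + (4 // 2))    {7}
step 5: q <- ((u - s) * (7 - s))     {7}
step 6: s <- 12                      {0,1,2,3,4,5,6,7}
step 7: q <- (u // -3)               {0,1,2,3,4,5,6,7}

Answer: 8 steps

q: 0,0,-1,-1,-1,-2,-2,-3
u: -1,0,1,2,3,4,5,9
s: 12,12,12,12,12,12,12,12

steps = 8; useful = 41; efficiency = 41/64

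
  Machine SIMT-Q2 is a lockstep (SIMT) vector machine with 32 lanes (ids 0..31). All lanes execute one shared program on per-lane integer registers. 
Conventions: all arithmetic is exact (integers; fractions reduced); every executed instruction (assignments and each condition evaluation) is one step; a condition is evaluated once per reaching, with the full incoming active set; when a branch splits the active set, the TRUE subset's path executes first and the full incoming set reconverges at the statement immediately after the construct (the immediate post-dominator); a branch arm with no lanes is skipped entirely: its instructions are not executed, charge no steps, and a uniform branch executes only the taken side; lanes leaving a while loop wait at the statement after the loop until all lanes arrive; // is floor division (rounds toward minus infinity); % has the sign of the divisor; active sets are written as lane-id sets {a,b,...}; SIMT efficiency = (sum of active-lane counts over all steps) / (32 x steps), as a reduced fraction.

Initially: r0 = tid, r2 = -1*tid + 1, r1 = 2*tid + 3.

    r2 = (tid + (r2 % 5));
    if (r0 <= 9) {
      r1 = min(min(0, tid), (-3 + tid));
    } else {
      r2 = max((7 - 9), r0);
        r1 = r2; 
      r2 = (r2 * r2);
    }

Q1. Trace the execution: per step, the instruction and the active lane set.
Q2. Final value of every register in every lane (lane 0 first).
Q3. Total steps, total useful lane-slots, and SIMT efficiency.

step 0: r2 <- (tid + (r2 % 5))       {0,1,2,3,4,5,6,7,8,9,10,11,12,13,14,15,16,17,18,19,20,21,22,23,24,25,26,27,28,29,30,31}
step 1: eval (r0 <= 9)               {0,1,2,3,4,5,6,7,8,9,10,11,12,13,14,15,16,17,18,19,20,21,22,23,24,25,26,27,28,29,30,31}
step 2: r1 <- min(min(0, tid), (-3 + tid)) {0,1,2,3,4,5,6,7,8,9}
step 3: r2 <- max((7 - 9), r0)       {10,11,12,13,14,15,16,17,18,19,20,21,22,23,24,25,26,27,28,29,30,31}
step 4: r1 <- r2                     {10,11,12,13,14,15,16,17,18,19,20,21,22,23,24,25,26,27,28,29,30,31}
step 5: r2 <- (r2 * r2)              {10,11,12,13,14,15,16,17,18,19,20,21,22,23,24,25,26,27,28,29,30,31}

Answer: 6 steps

r0: 0,1,2,3,4,5,6,7,8,9,10,11,12,13,14,15,16,17,18,19,20,21,22,23,24,25,26,27,28,29,30,31
r2: 1,1,6,6,6,6,6,11,11,11,100,121,144,169,196,225,256,289,324,361,400,441,484,529,576,625,676,729,784,841,900,961
r1: -3,-2,-1,0,0,0,0,0,0,0,10,11,12,13,14,15,16,17,18,19,20,21,22,23,24,25,26,27,28,29,30,31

steps = 6; useful = 140; efficiency = 140/192 = 35/48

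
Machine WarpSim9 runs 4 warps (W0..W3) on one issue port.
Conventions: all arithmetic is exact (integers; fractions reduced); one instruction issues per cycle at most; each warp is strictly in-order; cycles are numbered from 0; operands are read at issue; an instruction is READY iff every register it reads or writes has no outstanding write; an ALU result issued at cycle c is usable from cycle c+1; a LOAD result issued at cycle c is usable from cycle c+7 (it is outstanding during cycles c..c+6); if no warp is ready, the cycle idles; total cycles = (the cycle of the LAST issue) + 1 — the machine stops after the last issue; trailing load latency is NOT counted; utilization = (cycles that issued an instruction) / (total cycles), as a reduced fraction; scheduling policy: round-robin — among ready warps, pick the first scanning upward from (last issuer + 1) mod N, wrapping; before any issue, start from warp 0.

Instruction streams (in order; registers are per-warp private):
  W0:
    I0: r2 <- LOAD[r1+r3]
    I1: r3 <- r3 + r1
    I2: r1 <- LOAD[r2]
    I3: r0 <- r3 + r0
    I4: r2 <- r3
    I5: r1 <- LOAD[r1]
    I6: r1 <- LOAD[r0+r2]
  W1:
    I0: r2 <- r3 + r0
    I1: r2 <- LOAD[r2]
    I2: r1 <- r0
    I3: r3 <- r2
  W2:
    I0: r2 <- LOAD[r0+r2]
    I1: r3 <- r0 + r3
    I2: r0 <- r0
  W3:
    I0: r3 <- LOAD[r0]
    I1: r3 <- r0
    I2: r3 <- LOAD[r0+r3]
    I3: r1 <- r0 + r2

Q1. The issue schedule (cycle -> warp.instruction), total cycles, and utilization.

cycle 0: W0.I0
cycle 1: W1.I0
cycle 2: W2.I0
cycle 3: W3.I0
cycle 4: W0.I1
cycle 5: W1.I1
cycle 6: W2.I1
cycle 7: W0.I2
cycle 8: W1.I2
cycle 9: W2.I2
cycle 10: W3.I1
cycle 11: W0.I3
cycle 12: W1.I3
cycle 13: W3.I2
cycle 14: W0.I4
cycle 15: W3.I3
cycle 16: W0.I5
cycle 17: idle
cycle 18: idle
cycle 19: idle
cycle 20: idle
cycle 21: idle
cycle 22: idle
cycle 23: W0.I6

Answer: 24 cycles, utilization 3/4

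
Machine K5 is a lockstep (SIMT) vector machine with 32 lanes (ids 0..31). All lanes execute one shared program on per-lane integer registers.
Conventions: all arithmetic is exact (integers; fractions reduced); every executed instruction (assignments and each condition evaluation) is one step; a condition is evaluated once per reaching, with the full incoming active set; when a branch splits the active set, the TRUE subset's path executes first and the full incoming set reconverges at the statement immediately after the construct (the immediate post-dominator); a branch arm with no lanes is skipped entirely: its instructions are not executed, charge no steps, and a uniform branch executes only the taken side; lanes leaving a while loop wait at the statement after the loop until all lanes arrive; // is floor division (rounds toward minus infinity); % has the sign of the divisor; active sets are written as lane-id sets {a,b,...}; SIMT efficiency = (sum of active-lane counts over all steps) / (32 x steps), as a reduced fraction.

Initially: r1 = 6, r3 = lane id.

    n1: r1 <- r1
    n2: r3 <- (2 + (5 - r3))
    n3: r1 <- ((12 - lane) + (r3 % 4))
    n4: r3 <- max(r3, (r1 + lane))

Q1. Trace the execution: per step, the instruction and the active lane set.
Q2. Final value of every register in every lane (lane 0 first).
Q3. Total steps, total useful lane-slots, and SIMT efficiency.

step 0: r1 <- r1                     {0,1,2,3,4,5,6,7,8,9,10,11,12,13,14,15,16,17,18,19,20,21,22,23,24,25,26,27,28,29,30,31}
step 1: r3 <- (2 + (5 - r3))         {0,1,2,3,4,5,6,7,8,9,10,11,12,13,14,15,16,17,18,19,20,21,22,23,24,25,26,27,28,29,30,31}
step 2: r1 <- ((12 - lane) + (r3 % 4)) {0,1,2,3,4,5,6,7,8,9,10,11,12,13,14,15,16,17,18,19,20,21,22,23,24,25,26,27,28,29,30,31}
step 3: r3 <- max(r3, (r1 + lane))   {0,1,2,3,4,5,6,7,8,9,10,11,12,13,14,15,16,17,18,19,20,21,22,23,24,25,26,27,28,29,30,31}

Answer: 4 steps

r1: 15,13,11,9,11,9,7,5,7,5,3,1,3,1,-1,-3,-1,-3,-5,-7,-5,-7,-9,-11,-9,-11,-13,-15,-13,-15,-17,-19
r3: 15,14,13,12,15,14,13,12,15,14,13,12,15,14,13,12,15,14,13,12,15,14,13,12,15,14,13,12,15,14,13,12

steps = 4; useful = 128; efficiency = 128/128 = 1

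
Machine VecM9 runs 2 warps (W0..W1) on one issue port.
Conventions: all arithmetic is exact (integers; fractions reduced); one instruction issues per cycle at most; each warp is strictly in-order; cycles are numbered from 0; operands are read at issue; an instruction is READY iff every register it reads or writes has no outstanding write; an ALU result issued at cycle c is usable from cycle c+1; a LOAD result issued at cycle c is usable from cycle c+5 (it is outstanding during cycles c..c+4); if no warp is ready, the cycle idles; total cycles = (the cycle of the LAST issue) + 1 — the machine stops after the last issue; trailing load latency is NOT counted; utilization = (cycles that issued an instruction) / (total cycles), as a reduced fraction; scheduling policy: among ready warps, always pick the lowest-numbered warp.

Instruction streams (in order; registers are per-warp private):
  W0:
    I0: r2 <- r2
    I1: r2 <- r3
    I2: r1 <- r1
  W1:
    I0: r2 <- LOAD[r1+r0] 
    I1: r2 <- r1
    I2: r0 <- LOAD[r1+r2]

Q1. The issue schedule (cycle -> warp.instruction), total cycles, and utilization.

cycle 0: W0.I0
cycle 1: W0.I1
cycle 2: W0.I2
cycle 3: W1.I0
cycle 4: idle
cycle 5: idle
cycle 6: idle
cycle 7: idle
cycle 8: W1.I1
cycle 9: W1.I2

Answer: 10 cycles, utilization 3/5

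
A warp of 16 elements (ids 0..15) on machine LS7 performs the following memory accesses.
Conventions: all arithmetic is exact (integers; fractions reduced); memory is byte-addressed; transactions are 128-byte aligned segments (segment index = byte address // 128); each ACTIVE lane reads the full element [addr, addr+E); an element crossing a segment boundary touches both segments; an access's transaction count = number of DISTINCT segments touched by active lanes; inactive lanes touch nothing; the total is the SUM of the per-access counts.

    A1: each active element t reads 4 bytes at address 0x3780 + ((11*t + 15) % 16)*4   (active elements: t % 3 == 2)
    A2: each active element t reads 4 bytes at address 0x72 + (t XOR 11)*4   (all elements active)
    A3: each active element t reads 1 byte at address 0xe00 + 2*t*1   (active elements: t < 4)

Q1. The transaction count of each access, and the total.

A1: 1 transaction
A2: 2 transactions
A3: 1 transaction

Answer: 1,2,1; total 4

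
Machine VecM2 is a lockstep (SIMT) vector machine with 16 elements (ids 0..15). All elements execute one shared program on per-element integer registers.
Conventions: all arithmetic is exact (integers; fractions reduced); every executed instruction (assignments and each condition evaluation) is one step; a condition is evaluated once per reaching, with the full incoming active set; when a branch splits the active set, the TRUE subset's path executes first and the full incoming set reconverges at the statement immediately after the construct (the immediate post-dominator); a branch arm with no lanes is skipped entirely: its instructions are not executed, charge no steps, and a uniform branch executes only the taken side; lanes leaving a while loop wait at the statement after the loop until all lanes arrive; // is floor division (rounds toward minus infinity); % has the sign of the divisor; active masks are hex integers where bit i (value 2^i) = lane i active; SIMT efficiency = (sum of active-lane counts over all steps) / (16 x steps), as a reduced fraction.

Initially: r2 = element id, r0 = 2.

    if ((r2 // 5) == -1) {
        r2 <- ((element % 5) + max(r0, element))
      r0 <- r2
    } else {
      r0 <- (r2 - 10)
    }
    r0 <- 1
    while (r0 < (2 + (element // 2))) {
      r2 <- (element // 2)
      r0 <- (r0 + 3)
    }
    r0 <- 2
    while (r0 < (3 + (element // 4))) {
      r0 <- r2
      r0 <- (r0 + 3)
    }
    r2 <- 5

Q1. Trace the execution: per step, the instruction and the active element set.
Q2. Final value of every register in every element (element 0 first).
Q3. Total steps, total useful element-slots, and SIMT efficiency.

step 0: eval ((r2 // 5) == -1)       0xffff
step 1: r0 <- (r2 - 10)              0xffff
step 2: r0 <- 1                      0xffff
step 3: eval (r0 < (2 + (element // 2))) 0xffff
step 4: r2 <- (element // 2)         0xffff
step 5: r0 <- (r0 + 3)               0xffff
step 6: eval (r0 < (2 + (element // 2))) 0xffff
step 7: r2 <- (element // 2)         0xffc0
step 8: r0 <- (r0 + 3)               0xffc0
step 9: eval (r0 < (2 + (element // 2))) 0xffc0
step 10: r2 <- (element // 2)         0xf000
step 11: r0 <- (r0 + 3)               0xf000
step 12: eval (r0 < (2 + (element // 2))) 0xf000
step 13: r0 <- 2                      0xffff
step 14: eval (r0 < (3 + (element // 4))) 0xffff
step 15: r0 <- r2                     0xffff
step 16: r0 <- (r0 + 3)               0xffff
step 17: eval (r0 < (3 + (element // 4))) 0xffff
step 18: r2 <- 5                      0xffff

Answer: 19 steps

r2: 5,5,5,5,5,5,5,5,5,5,5,5,5,5,5,5
r0: 3,3,4,4,5,5,6,6,7,7,8,8,9,9,10,10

steps = 19; useful = 250; efficiency = 250/304 = 125/152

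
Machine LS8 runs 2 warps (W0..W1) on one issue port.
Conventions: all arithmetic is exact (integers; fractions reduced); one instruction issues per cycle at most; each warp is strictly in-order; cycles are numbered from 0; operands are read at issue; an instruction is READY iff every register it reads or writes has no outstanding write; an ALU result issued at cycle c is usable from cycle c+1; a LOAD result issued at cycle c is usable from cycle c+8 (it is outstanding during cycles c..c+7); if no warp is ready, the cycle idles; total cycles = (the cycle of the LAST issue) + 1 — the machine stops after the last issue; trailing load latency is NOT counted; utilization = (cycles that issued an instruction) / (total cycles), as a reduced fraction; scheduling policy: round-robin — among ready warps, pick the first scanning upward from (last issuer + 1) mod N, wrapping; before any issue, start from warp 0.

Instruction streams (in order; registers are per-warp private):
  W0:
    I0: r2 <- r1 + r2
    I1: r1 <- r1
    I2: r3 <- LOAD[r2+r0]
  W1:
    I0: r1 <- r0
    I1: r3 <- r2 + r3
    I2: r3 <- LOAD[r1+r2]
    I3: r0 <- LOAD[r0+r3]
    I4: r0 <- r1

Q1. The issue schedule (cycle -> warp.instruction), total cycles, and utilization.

cycle 0: W0.I0
cycle 1: W1.I0
cycle 2: W0.I1
cycle 3: W1.I1
cycle 4: W0.I2
cycle 5: W1.I2
cycle 6: idle
cycle 7: idle
cycle 8: idle
cycle 9: idle
cycle 10: idle
cycle 11: idle
cycle 12: idle
cycle 13: W1.I3
cycle 14: idle
cycle 15: idle
cycle 16: idle
cycle 17: idle
cycle 18: idle
cycle 19: idle
cycle 20: idle
cycle 21: W1.I4

Answer: 22 cycles, utilization 4/11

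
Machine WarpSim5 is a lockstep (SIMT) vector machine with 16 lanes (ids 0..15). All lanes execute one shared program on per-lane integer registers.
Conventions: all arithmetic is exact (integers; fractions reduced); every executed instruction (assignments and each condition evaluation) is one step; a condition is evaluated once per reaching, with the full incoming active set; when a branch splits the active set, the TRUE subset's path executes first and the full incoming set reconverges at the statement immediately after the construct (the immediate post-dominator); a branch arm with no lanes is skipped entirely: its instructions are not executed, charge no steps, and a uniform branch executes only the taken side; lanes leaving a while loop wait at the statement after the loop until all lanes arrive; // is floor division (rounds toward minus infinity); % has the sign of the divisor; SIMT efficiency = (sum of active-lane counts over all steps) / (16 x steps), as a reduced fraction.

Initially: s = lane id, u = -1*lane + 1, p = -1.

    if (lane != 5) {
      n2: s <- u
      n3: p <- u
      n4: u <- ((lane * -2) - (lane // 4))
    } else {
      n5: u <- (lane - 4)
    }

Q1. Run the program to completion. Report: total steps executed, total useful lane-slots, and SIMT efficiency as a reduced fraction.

Answer: 5 steps, 62 useful, 31/40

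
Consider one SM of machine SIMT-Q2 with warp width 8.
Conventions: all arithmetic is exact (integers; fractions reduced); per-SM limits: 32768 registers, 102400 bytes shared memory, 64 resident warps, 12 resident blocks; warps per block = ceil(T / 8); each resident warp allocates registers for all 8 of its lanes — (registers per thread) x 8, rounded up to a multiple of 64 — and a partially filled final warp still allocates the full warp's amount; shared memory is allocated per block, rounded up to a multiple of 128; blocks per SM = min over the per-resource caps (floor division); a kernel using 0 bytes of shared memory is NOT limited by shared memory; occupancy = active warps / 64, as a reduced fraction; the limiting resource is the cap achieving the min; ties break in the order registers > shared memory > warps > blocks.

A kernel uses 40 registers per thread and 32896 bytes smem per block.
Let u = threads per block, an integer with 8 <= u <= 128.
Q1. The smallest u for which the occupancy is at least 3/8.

Answer: u = 57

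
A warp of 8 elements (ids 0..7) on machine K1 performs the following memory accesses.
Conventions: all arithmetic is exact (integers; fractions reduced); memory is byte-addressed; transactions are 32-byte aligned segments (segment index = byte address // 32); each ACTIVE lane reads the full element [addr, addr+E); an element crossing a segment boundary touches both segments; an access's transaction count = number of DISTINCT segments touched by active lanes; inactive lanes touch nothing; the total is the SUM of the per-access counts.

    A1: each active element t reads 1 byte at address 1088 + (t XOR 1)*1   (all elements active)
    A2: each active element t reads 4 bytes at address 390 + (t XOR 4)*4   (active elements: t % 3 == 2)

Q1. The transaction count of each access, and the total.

A1: 1 transaction
A2: 2 transactions

Answer: 1,2; total 3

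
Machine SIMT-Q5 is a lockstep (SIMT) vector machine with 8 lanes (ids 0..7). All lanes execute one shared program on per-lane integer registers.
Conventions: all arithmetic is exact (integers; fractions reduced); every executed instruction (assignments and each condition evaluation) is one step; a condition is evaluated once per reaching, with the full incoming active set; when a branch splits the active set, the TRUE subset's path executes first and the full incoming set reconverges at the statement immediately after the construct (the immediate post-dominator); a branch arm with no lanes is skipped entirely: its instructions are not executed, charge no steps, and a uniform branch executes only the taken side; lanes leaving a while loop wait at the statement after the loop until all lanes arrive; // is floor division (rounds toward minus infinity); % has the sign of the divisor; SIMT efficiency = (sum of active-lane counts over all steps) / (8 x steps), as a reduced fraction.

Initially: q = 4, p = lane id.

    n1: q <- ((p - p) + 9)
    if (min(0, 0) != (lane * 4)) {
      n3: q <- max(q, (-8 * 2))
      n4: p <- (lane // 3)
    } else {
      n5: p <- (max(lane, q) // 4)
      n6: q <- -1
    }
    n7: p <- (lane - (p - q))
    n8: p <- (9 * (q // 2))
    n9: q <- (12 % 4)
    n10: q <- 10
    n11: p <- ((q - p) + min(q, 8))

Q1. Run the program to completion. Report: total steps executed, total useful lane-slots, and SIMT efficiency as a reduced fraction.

Answer: 11 steps, 72 useful, 9/11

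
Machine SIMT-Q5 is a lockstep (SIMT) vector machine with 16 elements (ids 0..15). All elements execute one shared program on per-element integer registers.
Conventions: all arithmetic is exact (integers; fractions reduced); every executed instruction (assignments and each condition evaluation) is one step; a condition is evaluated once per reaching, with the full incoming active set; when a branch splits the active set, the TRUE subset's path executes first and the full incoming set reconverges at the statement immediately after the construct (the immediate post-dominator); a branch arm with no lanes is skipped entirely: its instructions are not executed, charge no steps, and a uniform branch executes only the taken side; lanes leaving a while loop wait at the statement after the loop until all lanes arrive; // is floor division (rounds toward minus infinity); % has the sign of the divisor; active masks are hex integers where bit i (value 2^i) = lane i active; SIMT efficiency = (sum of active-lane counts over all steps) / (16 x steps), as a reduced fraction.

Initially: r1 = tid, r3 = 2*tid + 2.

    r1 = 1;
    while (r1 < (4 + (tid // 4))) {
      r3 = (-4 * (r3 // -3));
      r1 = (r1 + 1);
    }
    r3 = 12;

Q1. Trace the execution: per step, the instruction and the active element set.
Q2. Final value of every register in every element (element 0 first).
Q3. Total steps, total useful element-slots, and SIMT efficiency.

step 0: r1 <- 1                      0xffff
step 1: eval (r1 < (4 + (tid // 4))) 0xffff
step 2: r3 <- (-4 * (r3 // -3))      0xffff
step 3: r1 <- (r1 + 1)               0xffff
step 4: eval (r1 < (4 + (tid // 4))) 0xffff
step 5: r3 <- (-4 * (r3 // -3))      0xffff
step 6: r1 <- (r1 + 1)               0xffff
step 7: eval (r1 < (4 + (tid // 4))) 0xffff
step 8: r3 <- (-4 * (r3 // -3))      0xffff
step 9: r1 <- (r1 + 1)               0xffff
step 10: eval (r1 < (4 + (tid // 4))) 0xffff
step 11: r3 <- (-4 * (r3 // -3))      0xfff0
step 12: r1 <- (r1 + 1)               0xfff0
step 13: eval (r1 < (4 + (tid // 4))) 0xfff0
step 14: r3 <- (-4 * (r3 // -3))      0xff00
step 15: r1 <- (r1 + 1)               0xff00
step 16: eval (r1 < (4 + (tid // 4))) 0xff00
step 17: r3 <- (-4 * (r3 // -3))      0xf000
step 18: r1 <- (r1 + 1)               0xf000
step 19: eval (r1 < (4 + (tid // 4))) 0xf000
step 20: r3 <- 12                     0xffff

Answer: 21 steps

r1: 4,4,4,4,5,5,5,5,6,6,6,6,7,7,7,7
r3: 12,12,12,12,12,12,12,12,12,12,12,12,12,12,12,12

steps = 21; useful = 264; efficiency = 264/336 = 11/14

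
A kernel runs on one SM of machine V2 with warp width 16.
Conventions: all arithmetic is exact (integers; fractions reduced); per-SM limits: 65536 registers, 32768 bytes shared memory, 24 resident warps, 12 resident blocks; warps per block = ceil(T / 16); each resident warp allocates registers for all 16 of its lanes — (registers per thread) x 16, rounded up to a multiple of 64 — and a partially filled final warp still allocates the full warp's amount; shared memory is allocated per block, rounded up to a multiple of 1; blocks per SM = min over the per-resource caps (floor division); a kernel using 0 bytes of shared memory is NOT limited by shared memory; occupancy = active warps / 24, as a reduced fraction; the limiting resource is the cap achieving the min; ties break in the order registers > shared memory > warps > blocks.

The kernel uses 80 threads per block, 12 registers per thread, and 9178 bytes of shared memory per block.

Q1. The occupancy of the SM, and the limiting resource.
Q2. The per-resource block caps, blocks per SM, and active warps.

Answer: occupancy 5/8, limited by shared memory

registers: 68 blocks
shared memory: 3 blocks
warps: 4 blocks
blocks: 12 blocks

Answer: 3 blocks, 15 active warps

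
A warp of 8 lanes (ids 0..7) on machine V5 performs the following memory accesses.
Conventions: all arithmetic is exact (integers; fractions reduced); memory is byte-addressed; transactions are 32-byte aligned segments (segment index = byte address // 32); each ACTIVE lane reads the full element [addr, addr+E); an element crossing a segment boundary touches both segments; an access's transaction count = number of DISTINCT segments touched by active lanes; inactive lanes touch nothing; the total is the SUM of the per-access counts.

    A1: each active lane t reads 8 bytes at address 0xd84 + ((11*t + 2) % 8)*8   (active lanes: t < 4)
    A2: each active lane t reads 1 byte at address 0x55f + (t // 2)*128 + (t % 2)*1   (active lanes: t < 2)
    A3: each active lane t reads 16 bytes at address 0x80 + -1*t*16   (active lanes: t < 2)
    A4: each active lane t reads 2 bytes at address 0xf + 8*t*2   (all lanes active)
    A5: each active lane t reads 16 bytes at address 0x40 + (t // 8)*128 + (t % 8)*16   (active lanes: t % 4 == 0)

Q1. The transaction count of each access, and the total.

A1: 2 transactions
A2: 2 transactions
A3: 2 transactions
A4: 5 transactions
A5: 2 transactions

Answer: 2,2,2,5,2; total 13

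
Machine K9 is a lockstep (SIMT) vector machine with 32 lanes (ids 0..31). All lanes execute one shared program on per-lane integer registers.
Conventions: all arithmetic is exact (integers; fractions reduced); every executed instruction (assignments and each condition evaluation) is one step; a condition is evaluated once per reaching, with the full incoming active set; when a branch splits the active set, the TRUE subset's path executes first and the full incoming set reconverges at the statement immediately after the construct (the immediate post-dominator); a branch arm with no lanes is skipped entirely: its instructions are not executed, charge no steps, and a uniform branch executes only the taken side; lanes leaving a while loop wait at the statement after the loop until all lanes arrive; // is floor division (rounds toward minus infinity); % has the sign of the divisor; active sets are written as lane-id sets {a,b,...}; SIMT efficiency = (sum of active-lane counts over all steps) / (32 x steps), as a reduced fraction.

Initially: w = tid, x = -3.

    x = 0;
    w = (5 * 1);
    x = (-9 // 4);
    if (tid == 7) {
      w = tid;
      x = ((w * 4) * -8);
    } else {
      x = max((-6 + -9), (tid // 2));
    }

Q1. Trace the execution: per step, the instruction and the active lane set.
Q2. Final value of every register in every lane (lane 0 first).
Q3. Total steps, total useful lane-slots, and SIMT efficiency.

step 0: x <- 0                       {0,1,2,3,4,5,6,7,8,9,10,11,12,13,14,15,16,17,18,19,20,21,22,23,24,25,26,27,28,29,30,31}
step 1: w <- (5 * 1)                 {0,1,2,3,4,5,6,7,8,9,10,11,12,13,14,15,16,17,18,19,20,21,22,23,24,25,26,27,28,29,30,31}
step 2: x <- (-9 // 4)               {0,1,2,3,4,5,6,7,8,9,10,11,12,13,14,15,16,17,18,19,20,21,22,23,24,25,26,27,28,29,30,31}
step 3: eval (tid == 7)              {0,1,2,3,4,5,6,7,8,9,10,11,12,13,14,15,16,17,18,19,20,21,22,23,24,25,26,27,28,29,30,31}
step 4: w <- tid                     {7}
step 5: x <- ((w * 4) * -8)          {7}
step 6: x <- max((-6 + -9), (tid // 2)) {0,1,2,3,4,5,6,8,9,10,11,12,13,14,15,16,17,18,19,20,21,22,23,24,25,26,27,28,29,30,31}

Answer: 7 steps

w: 5,5,5,5,5,5,5,7,5,5,5,5,5,5,5,5,5,5,5,5,5,5,5,5,5,5,5,5,5,5,5,5
x: 0,0,1,1,2,2,3,-224,4,4,5,5,6,6,7,7,8,8,9,9,10,10,11,11,12,12,13,13,14,14,15,15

steps = 7; useful = 161; efficiency = 161/224 = 23/32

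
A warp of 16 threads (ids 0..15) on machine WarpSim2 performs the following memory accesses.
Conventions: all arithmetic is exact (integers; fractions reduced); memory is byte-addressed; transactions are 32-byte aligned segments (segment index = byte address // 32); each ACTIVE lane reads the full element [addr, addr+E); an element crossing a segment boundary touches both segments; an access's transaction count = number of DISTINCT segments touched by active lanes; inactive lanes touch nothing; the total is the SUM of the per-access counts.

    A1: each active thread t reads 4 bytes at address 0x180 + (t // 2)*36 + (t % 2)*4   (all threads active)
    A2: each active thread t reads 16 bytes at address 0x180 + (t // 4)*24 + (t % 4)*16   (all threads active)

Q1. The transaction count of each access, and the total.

A1: 9 transactions
A2: 5 transactions

Answer: 9,5; total 14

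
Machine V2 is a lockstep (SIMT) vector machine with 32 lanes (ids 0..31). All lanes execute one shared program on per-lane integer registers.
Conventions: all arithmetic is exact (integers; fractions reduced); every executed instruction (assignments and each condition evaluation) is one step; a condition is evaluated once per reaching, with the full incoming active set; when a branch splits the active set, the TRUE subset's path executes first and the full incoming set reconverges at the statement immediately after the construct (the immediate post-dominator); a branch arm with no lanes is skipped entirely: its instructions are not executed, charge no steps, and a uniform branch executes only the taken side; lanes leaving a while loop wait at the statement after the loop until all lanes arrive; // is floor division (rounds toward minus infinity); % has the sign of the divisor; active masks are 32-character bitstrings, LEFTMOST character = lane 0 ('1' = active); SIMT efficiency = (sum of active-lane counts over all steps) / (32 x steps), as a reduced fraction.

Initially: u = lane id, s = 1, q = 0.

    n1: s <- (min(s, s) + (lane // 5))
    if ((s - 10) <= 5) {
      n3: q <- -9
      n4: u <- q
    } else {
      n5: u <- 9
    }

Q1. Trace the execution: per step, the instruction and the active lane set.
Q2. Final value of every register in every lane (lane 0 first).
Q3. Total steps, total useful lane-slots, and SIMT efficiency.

step 0: s <- (min(s, s) + (lane // 5)) 11111111111111111111111111111111
step 1: eval ((s - 10) <= 5)         11111111111111111111111111111111
step 2: q <- -9                      11111111111111111111111111111111
step 3: u <- q                       11111111111111111111111111111111

Answer: 4 steps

u: -9,-9,-9,-9,-9,-9,-9,-9,-9,-9,-9,-9,-9,-9,-9,-9,-9,-9,-9,-9,-9,-9,-9,-9,-9,-9,-9,-9,-9,-9,-9,-9
s: 1,1,1,1,1,2,2,2,2,2,3,3,3,3,3,4,4,4,4,4,5,5,5,5,5,6,6,6,6,6,7,7
q: -9,-9,-9,-9,-9,-9,-9,-9,-9,-9,-9,-9,-9,-9,-9,-9,-9,-9,-9,-9,-9,-9,-9,-9,-9,-9,-9,-9,-9,-9,-9,-9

steps = 4; useful = 128; efficiency = 128/128 = 1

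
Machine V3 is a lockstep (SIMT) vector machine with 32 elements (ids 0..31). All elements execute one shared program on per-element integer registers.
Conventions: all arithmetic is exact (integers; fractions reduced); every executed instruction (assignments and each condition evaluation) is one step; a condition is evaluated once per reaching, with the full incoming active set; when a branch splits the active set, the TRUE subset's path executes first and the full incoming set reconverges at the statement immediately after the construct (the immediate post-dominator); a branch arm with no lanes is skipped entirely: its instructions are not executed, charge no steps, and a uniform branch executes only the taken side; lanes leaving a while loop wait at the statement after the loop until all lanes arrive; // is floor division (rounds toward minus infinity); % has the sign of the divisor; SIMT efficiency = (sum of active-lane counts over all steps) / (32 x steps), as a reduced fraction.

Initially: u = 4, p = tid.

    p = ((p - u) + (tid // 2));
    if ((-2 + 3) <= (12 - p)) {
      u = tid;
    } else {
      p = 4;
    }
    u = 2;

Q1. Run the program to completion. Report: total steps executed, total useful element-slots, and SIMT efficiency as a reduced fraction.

Answer: 5 steps, 128 useful, 4/5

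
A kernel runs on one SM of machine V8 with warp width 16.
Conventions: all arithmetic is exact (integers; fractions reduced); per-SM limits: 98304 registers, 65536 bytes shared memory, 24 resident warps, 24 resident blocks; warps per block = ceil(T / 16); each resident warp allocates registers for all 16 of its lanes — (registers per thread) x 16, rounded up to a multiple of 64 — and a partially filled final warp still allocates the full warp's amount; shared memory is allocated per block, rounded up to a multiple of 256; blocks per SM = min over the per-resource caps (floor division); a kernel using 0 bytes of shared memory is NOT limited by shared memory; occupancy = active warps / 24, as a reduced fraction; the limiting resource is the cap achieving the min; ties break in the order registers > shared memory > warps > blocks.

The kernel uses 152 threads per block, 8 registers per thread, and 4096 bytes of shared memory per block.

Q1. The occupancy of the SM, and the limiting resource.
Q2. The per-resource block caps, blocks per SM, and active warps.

Answer: occupancy 5/6, limited by warps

registers: 76 blocks
shared memory: 16 blocks
warps: 2 blocks
blocks: 24 blocks

Answer: 2 blocks, 20 active warps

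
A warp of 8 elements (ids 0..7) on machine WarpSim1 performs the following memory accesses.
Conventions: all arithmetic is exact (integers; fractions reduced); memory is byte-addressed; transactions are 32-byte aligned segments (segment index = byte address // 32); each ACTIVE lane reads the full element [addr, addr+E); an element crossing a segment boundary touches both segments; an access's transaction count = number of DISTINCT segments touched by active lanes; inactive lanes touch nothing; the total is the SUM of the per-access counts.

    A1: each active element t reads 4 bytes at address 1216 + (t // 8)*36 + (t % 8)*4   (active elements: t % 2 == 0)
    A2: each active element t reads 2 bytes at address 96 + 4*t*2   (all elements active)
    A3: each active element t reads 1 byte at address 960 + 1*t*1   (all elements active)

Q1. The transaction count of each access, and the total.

A1: 1 transaction
A2: 2 transactions
A3: 1 transaction

Answer: 1,2,1; total 4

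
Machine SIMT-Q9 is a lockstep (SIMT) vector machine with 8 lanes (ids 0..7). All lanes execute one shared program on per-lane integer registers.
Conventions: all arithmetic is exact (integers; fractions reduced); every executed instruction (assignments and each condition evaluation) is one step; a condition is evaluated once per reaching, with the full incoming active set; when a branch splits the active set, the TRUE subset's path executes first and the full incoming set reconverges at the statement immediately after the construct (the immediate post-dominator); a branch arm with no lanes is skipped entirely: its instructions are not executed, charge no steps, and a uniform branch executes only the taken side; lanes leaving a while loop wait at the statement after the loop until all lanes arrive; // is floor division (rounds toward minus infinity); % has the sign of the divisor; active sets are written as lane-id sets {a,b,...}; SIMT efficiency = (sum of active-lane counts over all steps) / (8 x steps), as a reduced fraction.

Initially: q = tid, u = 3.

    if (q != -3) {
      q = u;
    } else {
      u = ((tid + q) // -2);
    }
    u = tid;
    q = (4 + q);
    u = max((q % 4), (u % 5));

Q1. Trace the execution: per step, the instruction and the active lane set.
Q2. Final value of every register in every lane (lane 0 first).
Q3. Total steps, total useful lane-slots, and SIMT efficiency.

step 0: eval (q != -3)               {0,1,2,3,4,5,6,7}
step 1: q <- u                       {0,1,2,3,4,5,6,7}
step 2: u <- tid                     {0,1,2,3,4,5,6,7}
step 3: q <- (4 + q)                 {0,1,2,3,4,5,6,7}
step 4: u <- max((q % 4), (u % 5))   {0,1,2,3,4,5,6,7}

Answer: 5 steps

q: 7,7,7,7,7,7,7,7
u: 3,3,3,3,4,3,3,3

steps = 5; useful = 40; efficiency = 40/40 = 1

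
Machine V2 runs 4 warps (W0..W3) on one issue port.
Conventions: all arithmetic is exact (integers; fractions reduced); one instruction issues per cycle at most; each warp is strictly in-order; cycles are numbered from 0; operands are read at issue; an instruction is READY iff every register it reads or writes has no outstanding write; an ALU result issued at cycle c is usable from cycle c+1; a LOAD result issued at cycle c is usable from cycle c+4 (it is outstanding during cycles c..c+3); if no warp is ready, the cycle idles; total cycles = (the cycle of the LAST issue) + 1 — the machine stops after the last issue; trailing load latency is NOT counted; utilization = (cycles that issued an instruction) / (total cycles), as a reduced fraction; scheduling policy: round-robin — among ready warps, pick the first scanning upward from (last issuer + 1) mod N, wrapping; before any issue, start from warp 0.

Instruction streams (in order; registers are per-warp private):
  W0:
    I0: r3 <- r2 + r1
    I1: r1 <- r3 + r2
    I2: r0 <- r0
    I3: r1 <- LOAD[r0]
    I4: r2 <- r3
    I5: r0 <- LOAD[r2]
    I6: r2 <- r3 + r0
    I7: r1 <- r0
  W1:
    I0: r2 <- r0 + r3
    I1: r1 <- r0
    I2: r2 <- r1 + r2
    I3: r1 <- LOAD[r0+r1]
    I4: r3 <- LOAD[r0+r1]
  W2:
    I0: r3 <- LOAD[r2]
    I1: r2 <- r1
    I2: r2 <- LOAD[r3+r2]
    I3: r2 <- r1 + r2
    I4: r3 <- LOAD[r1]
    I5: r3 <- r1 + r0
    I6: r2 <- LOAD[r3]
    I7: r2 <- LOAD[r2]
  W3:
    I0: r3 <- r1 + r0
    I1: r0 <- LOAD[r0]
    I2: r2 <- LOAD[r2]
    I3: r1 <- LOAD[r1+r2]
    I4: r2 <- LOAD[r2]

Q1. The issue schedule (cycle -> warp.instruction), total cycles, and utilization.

cycle 0: W0.I0
cycle 1: W1.I0
cycle 2: W2.I0
cycle 3: W3.I0
cycle 4: W0.I1
cycle 5: W1.I1
cycle 6: W2.I1
cycle 7: W3.I1
cycle 8: W0.I2
cycle 9: W1.I2
cycle 10: W2.I2
cycle 11: W3.I2
cycle 12: W0.I3
cycle 13: W1.I3
cycle 14: W2.I3
cycle 15: W3.I3
cycle 16: W0.I4
cycle 17: W1.I4
cycle 18: W2.I4
cycle 19: W3.I4
cycle 20: W0.I5
cycle 21: idle
cycle 22: W2.I5
cycle 23: W2.I6
cycle 24: W0.I6
cycle 25: W0.I7
cycle 26: idle
cycle 27: W2.I7

Answer: 28 cycles, utilization 13/14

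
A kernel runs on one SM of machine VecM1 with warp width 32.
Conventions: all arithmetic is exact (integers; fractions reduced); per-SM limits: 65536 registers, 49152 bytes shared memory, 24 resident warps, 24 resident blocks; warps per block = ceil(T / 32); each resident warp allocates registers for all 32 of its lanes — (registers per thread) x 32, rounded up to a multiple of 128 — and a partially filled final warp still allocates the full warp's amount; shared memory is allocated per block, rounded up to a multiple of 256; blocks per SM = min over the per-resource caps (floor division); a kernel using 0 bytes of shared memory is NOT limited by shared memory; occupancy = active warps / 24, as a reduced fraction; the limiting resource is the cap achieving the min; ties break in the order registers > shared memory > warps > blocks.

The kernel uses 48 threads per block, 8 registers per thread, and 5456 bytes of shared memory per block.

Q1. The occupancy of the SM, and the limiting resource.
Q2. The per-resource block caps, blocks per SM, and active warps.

Answer: occupancy 2/3, limited by shared memory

registers: 128 blocks
shared memory: 8 blocks
warps: 12 blocks
blocks: 24 blocks

Answer: 8 blocks, 16 active warps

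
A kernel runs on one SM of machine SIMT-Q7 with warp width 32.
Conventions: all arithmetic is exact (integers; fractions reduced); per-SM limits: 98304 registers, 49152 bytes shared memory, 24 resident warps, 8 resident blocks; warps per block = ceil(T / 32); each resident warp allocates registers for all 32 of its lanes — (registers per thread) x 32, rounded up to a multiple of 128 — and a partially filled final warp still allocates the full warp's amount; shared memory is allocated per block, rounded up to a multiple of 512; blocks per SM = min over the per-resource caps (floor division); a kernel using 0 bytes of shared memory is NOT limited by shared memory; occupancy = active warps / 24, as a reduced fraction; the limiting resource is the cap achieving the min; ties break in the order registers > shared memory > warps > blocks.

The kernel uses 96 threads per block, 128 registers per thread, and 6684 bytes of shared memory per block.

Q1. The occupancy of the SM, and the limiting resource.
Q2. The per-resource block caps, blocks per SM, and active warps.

Answer: occupancy 3/4, limited by shared memory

registers: 8 blocks
shared memory: 6 blocks
warps: 8 blocks
blocks: 8 blocks

Answer: 6 blocks, 18 active warps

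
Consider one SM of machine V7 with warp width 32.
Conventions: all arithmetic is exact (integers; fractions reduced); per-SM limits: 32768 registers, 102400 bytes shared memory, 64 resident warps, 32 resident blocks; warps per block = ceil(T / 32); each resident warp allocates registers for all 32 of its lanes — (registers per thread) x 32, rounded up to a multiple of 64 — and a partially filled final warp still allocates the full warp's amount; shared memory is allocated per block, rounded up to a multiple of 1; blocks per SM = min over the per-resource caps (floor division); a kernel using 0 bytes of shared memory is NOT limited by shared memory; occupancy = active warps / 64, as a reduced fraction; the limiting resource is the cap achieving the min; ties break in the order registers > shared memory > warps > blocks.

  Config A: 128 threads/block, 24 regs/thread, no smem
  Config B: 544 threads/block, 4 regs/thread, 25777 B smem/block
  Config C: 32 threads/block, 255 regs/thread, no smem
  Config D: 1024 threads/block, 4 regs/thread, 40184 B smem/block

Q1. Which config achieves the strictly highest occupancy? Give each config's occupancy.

occupancies: A 5/8, B 51/64, C 1/16, D 1

Answer: D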